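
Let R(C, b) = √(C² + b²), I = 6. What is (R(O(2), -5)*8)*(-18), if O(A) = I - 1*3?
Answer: -144*√34 ≈ -839.66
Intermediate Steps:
O(A) = 3 (O(A) = 6 - 1*3 = 6 - 3 = 3)
(R(O(2), -5)*8)*(-18) = (√(3² + (-5)²)*8)*(-18) = (√(9 + 25)*8)*(-18) = (√34*8)*(-18) = (8*√34)*(-18) = -144*√34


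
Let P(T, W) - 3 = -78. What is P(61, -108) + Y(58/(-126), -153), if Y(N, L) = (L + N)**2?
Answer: 93172549/3969 ≈ 23475.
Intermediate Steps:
P(T, W) = -75 (P(T, W) = 3 - 78 = -75)
P(61, -108) + Y(58/(-126), -153) = -75 + (-153 + 58/(-126))**2 = -75 + (-153 + 58*(-1/126))**2 = -75 + (-153 - 29/63)**2 = -75 + (-9668/63)**2 = -75 + 93470224/3969 = 93172549/3969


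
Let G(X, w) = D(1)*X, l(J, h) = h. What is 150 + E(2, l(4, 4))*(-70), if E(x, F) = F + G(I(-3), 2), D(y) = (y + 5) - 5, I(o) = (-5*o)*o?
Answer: 3020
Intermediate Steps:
I(o) = -5*o²
D(y) = y (D(y) = (5 + y) - 5 = y)
G(X, w) = X (G(X, w) = 1*X = X)
E(x, F) = -45 + F (E(x, F) = F - 5*(-3)² = F - 5*9 = F - 45 = -45 + F)
150 + E(2, l(4, 4))*(-70) = 150 + (-45 + 4)*(-70) = 150 - 41*(-70) = 150 + 2870 = 3020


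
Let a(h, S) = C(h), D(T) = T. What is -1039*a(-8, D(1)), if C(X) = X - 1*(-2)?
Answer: 6234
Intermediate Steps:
C(X) = 2 + X (C(X) = X + 2 = 2 + X)
a(h, S) = 2 + h
-1039*a(-8, D(1)) = -1039*(2 - 8) = -1039*(-6) = 6234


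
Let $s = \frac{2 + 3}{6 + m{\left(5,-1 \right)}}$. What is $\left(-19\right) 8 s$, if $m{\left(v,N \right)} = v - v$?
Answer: $- \frac{380}{3} \approx -126.67$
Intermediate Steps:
$m{\left(v,N \right)} = 0$
$s = \frac{5}{6}$ ($s = \frac{2 + 3}{6 + 0} = \frac{5}{6} \approx 0.83333$)
$\left(-19\right) 8 s = \left(-19\right) 8 \cdot \frac{5}{6} = \left(-152\right) \frac{5}{6} = - \frac{380}{3}$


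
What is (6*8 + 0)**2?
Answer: 2304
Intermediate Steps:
(6*8 + 0)**2 = (48 + 0)**2 = 48**2 = 2304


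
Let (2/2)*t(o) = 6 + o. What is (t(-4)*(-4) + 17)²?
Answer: 81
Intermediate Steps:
t(o) = 6 + o
(t(-4)*(-4) + 17)² = ((6 - 4)*(-4) + 17)² = (2*(-4) + 17)² = (-8 + 17)² = 9² = 81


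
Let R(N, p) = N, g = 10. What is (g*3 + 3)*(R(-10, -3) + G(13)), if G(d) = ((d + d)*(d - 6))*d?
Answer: 77748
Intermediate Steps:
G(d) = 2*d**2*(-6 + d) (G(d) = ((2*d)*(-6 + d))*d = (2*d*(-6 + d))*d = 2*d**2*(-6 + d))
(g*3 + 3)*(R(-10, -3) + G(13)) = (10*3 + 3)*(-10 + 2*13**2*(-6 + 13)) = (30 + 3)*(-10 + 2*169*7) = 33*(-10 + 2366) = 33*2356 = 77748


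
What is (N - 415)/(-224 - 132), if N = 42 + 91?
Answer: 141/178 ≈ 0.79214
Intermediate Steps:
N = 133
(N - 415)/(-224 - 132) = (133 - 415)/(-224 - 132) = -282/(-356) = -282*(-1/356) = 141/178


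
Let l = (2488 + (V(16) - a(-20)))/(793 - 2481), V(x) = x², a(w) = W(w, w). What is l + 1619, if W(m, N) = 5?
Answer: 2730133/1688 ≈ 1617.4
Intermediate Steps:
a(w) = 5
l = -2739/1688 (l = (2488 + (16² - 1*5))/(793 - 2481) = (2488 + (256 - 5))/(-1688) = (2488 + 251)*(-1/1688) = 2739*(-1/1688) = -2739/1688 ≈ -1.6226)
l + 1619 = -2739/1688 + 1619 = 2730133/1688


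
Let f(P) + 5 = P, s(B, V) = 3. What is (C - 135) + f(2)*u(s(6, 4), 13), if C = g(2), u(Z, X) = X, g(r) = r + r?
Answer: -170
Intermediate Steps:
g(r) = 2*r
f(P) = -5 + P
C = 4 (C = 2*2 = 4)
(C - 135) + f(2)*u(s(6, 4), 13) = (4 - 135) + (-5 + 2)*13 = -131 - 3*13 = -131 - 39 = -170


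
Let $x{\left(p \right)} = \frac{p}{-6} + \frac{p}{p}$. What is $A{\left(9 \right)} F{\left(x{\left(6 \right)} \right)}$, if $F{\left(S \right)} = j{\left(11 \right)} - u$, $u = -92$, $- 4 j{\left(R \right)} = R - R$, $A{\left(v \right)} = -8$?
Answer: $-736$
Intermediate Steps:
$j{\left(R \right)} = 0$ ($j{\left(R \right)} = - \frac{R - R}{4} = \left(- \frac{1}{4}\right) 0 = 0$)
$x{\left(p \right)} = 1 - \frac{p}{6}$ ($x{\left(p \right)} = p \left(- \frac{1}{6}\right) + 1 = - \frac{p}{6} + 1 = 1 - \frac{p}{6}$)
$F{\left(S \right)} = 92$ ($F{\left(S \right)} = 0 - -92 = 0 + 92 = 92$)
$A{\left(9 \right)} F{\left(x{\left(6 \right)} \right)} = \left(-8\right) 92 = -736$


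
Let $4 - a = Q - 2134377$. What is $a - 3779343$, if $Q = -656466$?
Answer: $-988496$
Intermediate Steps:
$a = 2790847$ ($a = 4 - \left(-656466 - 2134377\right) = 4 - -2790843 = 4 + 2790843 = 2790847$)
$a - 3779343 = 2790847 - 3779343 = -988496$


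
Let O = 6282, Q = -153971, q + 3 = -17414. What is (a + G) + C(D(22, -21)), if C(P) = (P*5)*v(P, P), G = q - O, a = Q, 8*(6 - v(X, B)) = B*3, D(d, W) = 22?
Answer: -355835/2 ≈ -1.7792e+5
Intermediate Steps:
q = -17417 (q = -3 - 17414 = -17417)
v(X, B) = 6 - 3*B/8 (v(X, B) = 6 - B*3/8 = 6 - 3*B/8)
a = -153971
G = -23699 (G = -17417 - 1*6282 = -17417 - 6282 = -23699)
C(P) = 5*P*(6 - 3*P/8) (C(P) = (P*5)*(6 - 3*P/8) = (5*P)*(6 - 3*P/8) = 5*P*(6 - 3*P/8))
(a + G) + C(D(22, -21)) = (-153971 - 23699) + (15/8)*22*(16 - 1*22) = -177670 + (15/8)*22*(16 - 22) = -177670 + (15/8)*22*(-6) = -177670 - 495/2 = -355835/2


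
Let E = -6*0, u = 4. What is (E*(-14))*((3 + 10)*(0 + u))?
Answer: 0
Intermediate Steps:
E = 0
(E*(-14))*((3 + 10)*(0 + u)) = (0*(-14))*((3 + 10)*(0 + 4)) = 0*(13*4) = 0*52 = 0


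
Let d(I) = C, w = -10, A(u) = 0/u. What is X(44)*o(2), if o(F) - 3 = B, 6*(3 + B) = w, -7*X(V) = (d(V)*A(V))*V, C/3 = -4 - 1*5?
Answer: 0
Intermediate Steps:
A(u) = 0
C = -27 (C = 3*(-4 - 1*5) = 3*(-4 - 5) = 3*(-9) = -27)
d(I) = -27
X(V) = 0 (X(V) = -(-27*0)*V/7 = -0*V = -⅐*0 = 0)
B = -14/3 (B = -3 + (⅙)*(-10) = -3 - 5/3 = -14/3 ≈ -4.6667)
o(F) = -5/3 (o(F) = 3 - 14/3 = -5/3)
X(44)*o(2) = 0*(-5/3) = 0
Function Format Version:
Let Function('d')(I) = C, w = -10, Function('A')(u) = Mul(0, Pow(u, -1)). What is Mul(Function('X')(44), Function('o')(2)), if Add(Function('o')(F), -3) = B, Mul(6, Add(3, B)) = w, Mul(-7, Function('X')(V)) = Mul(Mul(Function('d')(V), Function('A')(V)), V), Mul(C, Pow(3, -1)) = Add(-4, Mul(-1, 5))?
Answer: 0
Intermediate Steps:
Function('A')(u) = 0
C = -27 (C = Mul(3, Add(-4, Mul(-1, 5))) = Mul(3, Add(-4, -5)) = Mul(3, -9) = -27)
Function('d')(I) = -27
Function('X')(V) = 0 (Function('X')(V) = Mul(Rational(-1, 7), Mul(Mul(-27, 0), V)) = Mul(Rational(-1, 7), Mul(0, V)) = Mul(Rational(-1, 7), 0) = 0)
B = Rational(-14, 3) (B = Add(-3, Mul(Rational(1, 6), -10)) = Add(-3, Rational(-5, 3)) = Rational(-14, 3) ≈ -4.6667)
Function('o')(F) = Rational(-5, 3) (Function('o')(F) = Add(3, Rational(-14, 3)) = Rational(-5, 3))
Mul(Function('X')(44), Function('o')(2)) = Mul(0, Rational(-5, 3)) = 0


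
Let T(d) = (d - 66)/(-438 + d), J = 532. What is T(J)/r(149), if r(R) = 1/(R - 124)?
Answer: 5825/47 ≈ 123.94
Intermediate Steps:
T(d) = (-66 + d)/(-438 + d)
r(R) = 1/(-124 + R)
T(J)/r(149) = ((-66 + 532)/(-438 + 532))/(1/(-124 + 149)) = (466/94)/(1/25) = ((1/94)*466)/(1/25) = (233/47)*25 = 5825/47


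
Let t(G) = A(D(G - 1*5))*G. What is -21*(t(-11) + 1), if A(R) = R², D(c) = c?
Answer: 59115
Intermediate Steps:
t(G) = G*(-5 + G)² (t(G) = (G - 1*5)²*G = (G - 5)²*G = (-5 + G)²*G = G*(-5 + G)²)
-21*(t(-11) + 1) = -21*(-11*(-5 - 11)² + 1) = -21*(-11*(-16)² + 1) = -21*(-11*256 + 1) = -21*(-2816 + 1) = -21*(-2815) = 59115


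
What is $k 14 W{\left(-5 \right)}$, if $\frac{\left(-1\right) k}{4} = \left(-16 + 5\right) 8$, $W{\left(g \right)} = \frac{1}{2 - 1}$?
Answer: $4928$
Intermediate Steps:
$W{\left(g \right)} = 1$ ($W{\left(g \right)} = 1^{-1} = 1$)
$k = 352$ ($k = - 4 \left(-16 + 5\right) 8 = - 4 \left(\left(-11\right) 8\right) = \left(-4\right) \left(-88\right) = 352$)
$k 14 W{\left(-5 \right)} = 352 \cdot 14 \cdot 1 = 352 \cdot 14 = 4928$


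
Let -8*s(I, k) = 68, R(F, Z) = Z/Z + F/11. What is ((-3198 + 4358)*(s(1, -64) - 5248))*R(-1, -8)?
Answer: -60975400/11 ≈ -5.5432e+6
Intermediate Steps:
R(F, Z) = 1 + F/11 (R(F, Z) = 1 + F*(1/11) = 1 + F/11)
s(I, k) = -17/2 (s(I, k) = -⅛*68 = -17/2)
((-3198 + 4358)*(s(1, -64) - 5248))*R(-1, -8) = ((-3198 + 4358)*(-17/2 - 5248))*(1 + (1/11)*(-1)) = (1160*(-10513/2))*(1 - 1/11) = -6097540*10/11 = -60975400/11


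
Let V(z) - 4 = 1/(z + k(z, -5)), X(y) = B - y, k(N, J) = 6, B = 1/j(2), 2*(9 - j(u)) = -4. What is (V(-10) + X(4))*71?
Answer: -497/44 ≈ -11.295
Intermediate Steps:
j(u) = 11 (j(u) = 9 - 1/2*(-4) = 9 + 2 = 11)
B = 1/11 ≈ 0.090909
X(y) = 1/11 - y
V(z) = 4 + 1/(6 + z) (V(z) = 4 + 1/(z + 6) = 4 + 1/(6 + z))
(V(-10) + X(4))*71 = ((25 + 4*(-10))/(6 - 10) + (1/11 - 1*4))*71 = ((25 - 40)/(-4) + (1/11 - 4))*71 = (-1/4*(-15) - 43/11)*71 = (15/4 - 43/11)*71 = -7/44*71 = -497/44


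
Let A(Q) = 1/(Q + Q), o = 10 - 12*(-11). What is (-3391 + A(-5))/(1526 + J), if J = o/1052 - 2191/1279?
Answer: -11406880447/5127804735 ≈ -2.2245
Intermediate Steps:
o = 142 (o = 10 + 132 = 142)
A(Q) = 1/(2*Q)
J = -1061657/672754 (J = 142/1052 - 2191/1279 = 142*(1/1052) - 2191*1/1279 = 71/526 - 2191/1279 = -1061657/672754 ≈ -1.5781)
(-3391 + A(-5))/(1526 + J) = (-3391 + (½)/(-5))/(1526 - 1061657/672754) = (-3391 + (½)*(-⅕))/(1025560947/672754) = (-3391 - ⅒)*(672754/1025560947) = -33911/10*672754/1025560947 = -11406880447/5127804735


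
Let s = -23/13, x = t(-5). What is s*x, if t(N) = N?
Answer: 115/13 ≈ 8.8462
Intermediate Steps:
x = -5
s = -23/13 (s = -23*1/13 = -23/13 ≈ -1.7692)
s*x = -23/13*(-5) = 115/13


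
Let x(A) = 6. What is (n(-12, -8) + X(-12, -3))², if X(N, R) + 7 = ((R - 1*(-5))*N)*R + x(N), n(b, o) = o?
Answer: 3969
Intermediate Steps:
X(N, R) = -1 + N*R*(5 + R) (X(N, R) = -7 + (((R - 1*(-5))*N)*R + 6) = -7 + (((R + 5)*N)*R + 6) = -7 + (((5 + R)*N)*R + 6) = -7 + ((N*(5 + R))*R + 6) = -7 + (N*R*(5 + R) + 6) = -7 + (6 + N*R*(5 + R)) = -1 + N*R*(5 + R))
(n(-12, -8) + X(-12, -3))² = (-8 + (-1 - 12*(-3)² + 5*(-12)*(-3)))² = (-8 + (-1 - 12*9 + 180))² = (-8 + (-1 - 108 + 180))² = (-8 + 71)² = 63² = 3969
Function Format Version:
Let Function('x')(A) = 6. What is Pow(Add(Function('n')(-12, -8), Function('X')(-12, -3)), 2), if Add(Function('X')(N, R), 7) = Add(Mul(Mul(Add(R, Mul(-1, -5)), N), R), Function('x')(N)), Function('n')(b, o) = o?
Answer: 3969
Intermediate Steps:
Function('X')(N, R) = Add(-1, Mul(N, R, Add(5, R))) (Function('X')(N, R) = Add(-7, Add(Mul(Mul(Add(R, Mul(-1, -5)), N), R), 6)) = Add(-7, Add(Mul(Mul(Add(R, 5), N), R), 6)) = Add(-7, Add(Mul(Mul(Add(5, R), N), R), 6)) = Add(-7, Add(Mul(Mul(N, Add(5, R)), R), 6)) = Add(-7, Add(Mul(N, R, Add(5, R)), 6)) = Add(-7, Add(6, Mul(N, R, Add(5, R)))) = Add(-1, Mul(N, R, Add(5, R))))
Pow(Add(Function('n')(-12, -8), Function('X')(-12, -3)), 2) = Pow(Add(-8, Add(-1, Mul(-12, Pow(-3, 2)), Mul(5, -12, -3))), 2) = Pow(Add(-8, Add(-1, Mul(-12, 9), 180)), 2) = Pow(Add(-8, Add(-1, -108, 180)), 2) = Pow(Add(-8, 71), 2) = Pow(63, 2) = 3969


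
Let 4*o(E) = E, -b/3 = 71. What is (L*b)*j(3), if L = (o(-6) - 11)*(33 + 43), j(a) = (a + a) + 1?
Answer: 1416450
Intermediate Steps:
b = -213 (b = -3*71 = -213)
o(E) = E/4
j(a) = 1 + 2*a (j(a) = 2*a + 1 = 1 + 2*a)
L = -950 (L = ((¼)*(-6) - 11)*(33 + 43) = (-3/2 - 11)*76 = -25/2*76 = -950)
(L*b)*j(3) = (-950*(-213))*(1 + 2*3) = 202350*(1 + 6) = 202350*7 = 1416450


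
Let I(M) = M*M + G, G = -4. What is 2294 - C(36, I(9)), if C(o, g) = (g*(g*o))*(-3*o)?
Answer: 23054246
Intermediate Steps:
I(M) = -4 + M² (I(M) = M*M - 4 = M² - 4 = -4 + M²)
C(o, g) = -3*g²*o² (C(o, g) = (o*g²)*(-3*o) = -3*g²*o²)
2294 - C(36, I(9)) = 2294 - (-3)*(-4 + 9²)²*36² = 2294 - (-3)*(-4 + 81)²*1296 = 2294 - (-3)*77²*1296 = 2294 - (-3)*5929*1296 = 2294 - 1*(-23051952) = 2294 + 23051952 = 23054246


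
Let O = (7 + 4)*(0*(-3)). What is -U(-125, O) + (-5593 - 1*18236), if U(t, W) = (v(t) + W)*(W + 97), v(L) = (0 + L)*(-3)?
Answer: -60204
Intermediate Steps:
v(L) = -3*L (v(L) = L*(-3) = -3*L)
O = 0 (O = 11*0 = 0)
U(t, W) = (97 + W)*(W - 3*t) (U(t, W) = (-3*t + W)*(W + 97) = (W - 3*t)*(97 + W) = (97 + W)*(W - 3*t))
-U(-125, O) + (-5593 - 1*18236) = -(0² - 291*(-125) + 97*0 - 3*0*(-125)) + (-5593 - 1*18236) = -(0 + 36375 + 0 + 0) + (-5593 - 18236) = -1*36375 - 23829 = -36375 - 23829 = -60204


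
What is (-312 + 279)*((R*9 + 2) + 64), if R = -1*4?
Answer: -990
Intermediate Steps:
R = -4
(-312 + 279)*((R*9 + 2) + 64) = (-312 + 279)*((-4*9 + 2) + 64) = -33*((-36 + 2) + 64) = -33*(-34 + 64) = -33*30 = -990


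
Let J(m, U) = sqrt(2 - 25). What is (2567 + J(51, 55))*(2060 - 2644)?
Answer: -1499128 - 584*I*sqrt(23) ≈ -1.4991e+6 - 2800.8*I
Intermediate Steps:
J(m, U) = I*sqrt(23) (J(m, U) = sqrt(-23) = I*sqrt(23))
(2567 + J(51, 55))*(2060 - 2644) = (2567 + I*sqrt(23))*(2060 - 2644) = (2567 + I*sqrt(23))*(-584) = -1499128 - 584*I*sqrt(23)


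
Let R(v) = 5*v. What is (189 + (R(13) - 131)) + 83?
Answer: 206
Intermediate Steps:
(189 + (R(13) - 131)) + 83 = (189 + (5*13 - 131)) + 83 = (189 + (65 - 131)) + 83 = (189 - 66) + 83 = 123 + 83 = 206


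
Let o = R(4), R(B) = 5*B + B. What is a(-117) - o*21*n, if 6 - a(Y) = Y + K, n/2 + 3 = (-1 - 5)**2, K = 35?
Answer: -33176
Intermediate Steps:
R(B) = 6*B
o = 24 (o = 6*4 = 24)
n = 66 (n = -6 + 2*(-1 - 5)**2 = -6 + 2*(-6)**2 = -6 + 2*36 = -6 + 72 = 66)
a(Y) = -29 - Y (a(Y) = 6 - (Y + 35) = 6 - (35 + Y) = 6 + (-35 - Y) = -29 - Y)
a(-117) - o*21*n = (-29 - 1*(-117)) - 24*21*66 = (-29 + 117) - 504*66 = 88 - 1*33264 = 88 - 33264 = -33176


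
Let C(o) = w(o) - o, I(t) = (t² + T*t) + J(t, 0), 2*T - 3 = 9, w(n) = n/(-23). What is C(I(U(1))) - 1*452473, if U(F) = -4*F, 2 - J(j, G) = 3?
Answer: -10406663/23 ≈ -4.5246e+5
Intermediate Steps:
J(j, G) = -1 (J(j, G) = 2 - 1*3 = 2 - 3 = -1)
w(n) = -n/23 (w(n) = n*(-1/23) = -n/23)
T = 6 (T = 3/2 + (½)*9 = 3/2 + 9/2 = 6)
I(t) = -1 + t² + 6*t (I(t) = (t² + 6*t) - 1 = -1 + t² + 6*t)
C(o) = -24*o/23 (C(o) = -o/23 - o = -24*o/23)
C(I(U(1))) - 1*452473 = -24*(-1 + (-4*1)² + 6*(-4*1))/23 - 1*452473 = -24*(-1 + (-4)² + 6*(-4))/23 - 452473 = -24*(-1 + 16 - 24)/23 - 452473 = -24/23*(-9) - 452473 = 216/23 - 452473 = -10406663/23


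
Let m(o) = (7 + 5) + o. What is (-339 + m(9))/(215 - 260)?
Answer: 106/15 ≈ 7.0667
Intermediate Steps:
m(o) = 12 + o
(-339 + m(9))/(215 - 260) = (-339 + (12 + 9))/(215 - 260) = (-339 + 21)/(-45) = -318*(-1/45) = 106/15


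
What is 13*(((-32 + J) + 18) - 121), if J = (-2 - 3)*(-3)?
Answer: -1560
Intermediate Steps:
J = 15 (J = -5*(-3) = 15)
13*(((-32 + J) + 18) - 121) = 13*(((-32 + 15) + 18) - 121) = 13*((-17 + 18) - 121) = 13*(1 - 121) = 13*(-120) = -1560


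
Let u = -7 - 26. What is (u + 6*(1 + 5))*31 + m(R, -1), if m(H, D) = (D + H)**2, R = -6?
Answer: 142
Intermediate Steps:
u = -33
(u + 6*(1 + 5))*31 + m(R, -1) = (-33 + 6*(1 + 5))*31 + (-1 - 6)**2 = (-33 + 6*6)*31 + (-7)**2 = (-33 + 36)*31 + 49 = 3*31 + 49 = 93 + 49 = 142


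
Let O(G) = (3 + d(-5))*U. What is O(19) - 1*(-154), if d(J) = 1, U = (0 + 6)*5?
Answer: 274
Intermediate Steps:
U = 30 (U = 6*5 = 30)
O(G) = 120 (O(G) = (3 + 1)*30 = 4*30 = 120)
O(19) - 1*(-154) = 120 - 1*(-154) = 120 + 154 = 274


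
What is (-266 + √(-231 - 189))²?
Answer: 70336 - 1064*I*√105 ≈ 70336.0 - 10903.0*I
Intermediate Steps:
(-266 + √(-231 - 189))² = (-266 + √(-420))² = (-266 + 2*I*√105)²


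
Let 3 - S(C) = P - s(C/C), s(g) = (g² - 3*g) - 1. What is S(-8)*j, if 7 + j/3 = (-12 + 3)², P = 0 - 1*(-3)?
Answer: -666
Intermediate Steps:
s(g) = -1 + g² - 3*g
P = 3 (P = 0 + 3 = 3)
j = 222 (j = -21 + 3*(-12 + 3)² = -21 + 3*(-9)² = -21 + 3*81 = -21 + 243 = 222)
S(C) = -3 (S(C) = 3 - (3 - (-1 + (C/C)² - 3*C/C)) = 3 - (3 - (-1 + 1² - 3*1)) = 3 - (3 - (-1 + 1 - 3)) = 3 - (3 - 1*(-3)) = 3 - (3 + 3) = 3 - 1*6 = 3 - 6 = -3)
S(-8)*j = -3*222 = -666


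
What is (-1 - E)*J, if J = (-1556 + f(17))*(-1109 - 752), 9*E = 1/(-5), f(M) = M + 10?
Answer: -125200636/45 ≈ -2.7822e+6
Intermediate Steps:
f(M) = 10 + M
E = -1/45 (E = (⅑)/(-5) = (⅑)*(-⅕) = -1/45 ≈ -0.022222)
J = 2845469 (J = (-1556 + (10 + 17))*(-1109 - 752) = (-1556 + 27)*(-1861) = -1529*(-1861) = 2845469)
(-1 - E)*J = (-1 - 1*(-1/45))*2845469 = (-1 + 1/45)*2845469 = -44/45*2845469 = -125200636/45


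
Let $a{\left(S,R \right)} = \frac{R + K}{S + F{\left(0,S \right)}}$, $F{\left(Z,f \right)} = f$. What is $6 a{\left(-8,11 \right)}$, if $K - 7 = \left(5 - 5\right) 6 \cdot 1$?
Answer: $- \frac{27}{4} \approx -6.75$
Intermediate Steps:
$K = 7$ ($K = 7 + \left(5 - 5\right) 6 \cdot 1 = 7 + 0 \cdot 6 = 7 + 0 = 7$)
$a{\left(S,R \right)} = \frac{7 + R}{2 S}$ ($a{\left(S,R \right)} = \frac{R + 7}{S + S} = \frac{7 + R}{2 S}$)
$6 a{\left(-8,11 \right)} = 6 \frac{7 + 11}{2 \left(-8\right)} = 6 \cdot \frac{1}{2} \left(- \frac{1}{8}\right) 18 = 6 \left(- \frac{9}{8}\right) = - \frac{27}{4}$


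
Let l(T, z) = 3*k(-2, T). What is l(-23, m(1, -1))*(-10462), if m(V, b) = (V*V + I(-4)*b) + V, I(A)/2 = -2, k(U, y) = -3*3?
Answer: 282474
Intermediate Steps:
k(U, y) = -9
I(A) = -4 (I(A) = 2*(-2) = -4)
m(V, b) = V + V² - 4*b (m(V, b) = (V*V - 4*b) + V = (V² - 4*b) + V = V + V² - 4*b)
l(T, z) = -27 (l(T, z) = 3*(-9) = -27)
l(-23, m(1, -1))*(-10462) = -27*(-10462) = 282474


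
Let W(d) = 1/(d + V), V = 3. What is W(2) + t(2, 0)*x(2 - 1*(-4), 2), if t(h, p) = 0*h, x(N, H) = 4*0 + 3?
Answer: ⅕ ≈ 0.20000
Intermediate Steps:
W(d) = 1/(3 + d) (W(d) = 1/(d + 3) = 1/(3 + d))
x(N, H) = 3 (x(N, H) = 0 + 3 = 3)
t(h, p) = 0
W(2) + t(2, 0)*x(2 - 1*(-4), 2) = 1/(3 + 2) + 0*3 = 1/5 + 0 = ⅕ + 0 = ⅕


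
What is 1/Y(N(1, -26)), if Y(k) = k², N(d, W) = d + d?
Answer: ¼ ≈ 0.25000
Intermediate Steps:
N(d, W) = 2*d
1/Y(N(1, -26)) = 1/((2*1)²) = 1/(2²) = 1/4 = ¼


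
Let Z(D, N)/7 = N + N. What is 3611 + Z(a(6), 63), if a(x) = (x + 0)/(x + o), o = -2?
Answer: 4493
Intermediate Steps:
a(x) = x/(-2 + x) (a(x) = (x + 0)/(x - 2) = x/(-2 + x))
Z(D, N) = 14*N (Z(D, N) = 7*(N + N) = 7*(2*N) = 14*N)
3611 + Z(a(6), 63) = 3611 + 14*63 = 3611 + 882 = 4493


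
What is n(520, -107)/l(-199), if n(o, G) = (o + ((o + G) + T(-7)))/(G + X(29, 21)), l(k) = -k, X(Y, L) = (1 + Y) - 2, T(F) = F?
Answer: -926/15721 ≈ -0.058902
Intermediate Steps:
X(Y, L) = -1 + Y
n(o, G) = (-7 + G + 2*o)/(28 + G) (n(o, G) = (o + ((o + G) - 7))/(G + (-1 + 29)) = (o + ((G + o) - 7))/(G + 28) = (o + (-7 + G + o))/(28 + G) = (-7 + G + 2*o)/(28 + G))
n(520, -107)/l(-199) = ((-7 - 107 + 2*520)/(28 - 107))/((-1*(-199))) = ((-7 - 107 + 1040)/(-79))/199 = -1/79*926*(1/199) = -926/79*1/199 = -926/15721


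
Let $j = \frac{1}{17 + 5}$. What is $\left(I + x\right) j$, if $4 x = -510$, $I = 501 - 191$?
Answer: $\frac{365}{44} \approx 8.2955$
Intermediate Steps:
$I = 310$
$x = - \frac{255}{2}$ ($x = \frac{1}{4} \left(-510\right) = - \frac{255}{2} \approx -127.5$)
$j = \frac{1}{22} \approx 0.045455$
$\left(I + x\right) j = \left(310 - \frac{255}{2}\right) \frac{1}{22} = \frac{365}{2} \cdot \frac{1}{22} = \frac{365}{44}$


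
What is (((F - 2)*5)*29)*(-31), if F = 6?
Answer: -17980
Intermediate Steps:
(((F - 2)*5)*29)*(-31) = (((6 - 2)*5)*29)*(-31) = ((4*5)*29)*(-31) = (20*29)*(-31) = 580*(-31) = -17980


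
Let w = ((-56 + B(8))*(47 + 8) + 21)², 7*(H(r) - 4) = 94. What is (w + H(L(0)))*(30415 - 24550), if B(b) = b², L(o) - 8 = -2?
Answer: 8725765185/7 ≈ 1.2465e+9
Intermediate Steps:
L(o) = 6 (L(o) = 8 - 2 = 6)
H(r) = 122/7 (H(r) = 4 + (⅐)*94 = 4 + 94/7 = 122/7)
w = 212521 (w = ((-56 + 8²)*(47 + 8) + 21)² = ((-56 + 64)*55 + 21)² = (8*55 + 21)² = (440 + 21)² = 461² = 212521)
(w + H(L(0)))*(30415 - 24550) = (212521 + 122/7)*(30415 - 24550) = (1487769/7)*5865 = 8725765185/7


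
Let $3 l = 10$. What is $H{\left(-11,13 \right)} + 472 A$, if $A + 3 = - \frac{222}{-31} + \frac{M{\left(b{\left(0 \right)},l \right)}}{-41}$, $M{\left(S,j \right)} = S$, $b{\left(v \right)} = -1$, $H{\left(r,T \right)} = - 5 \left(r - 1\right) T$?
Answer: $\frac{3502420}{1271} \approx 2755.6$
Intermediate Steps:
$l = \frac{10}{3}$ ($l = \frac{1}{3} \cdot 10 = \frac{10}{3} \approx 3.3333$)
$H{\left(r,T \right)} = T \left(5 - 5 r\right)$ ($H{\left(r,T \right)} = - 5 \left(-1 + r\right) T = \left(5 - 5 r\right) T = T \left(5 - 5 r\right)$)
$A = \frac{5320}{1271}$ ($A = -3 - \left(- \frac{1}{41} - \frac{222}{31}\right) = -3 - - \frac{9133}{1271} = -3 + \left(\frac{222}{31} + \frac{1}{41}\right) = -3 + \frac{9133}{1271} = \frac{5320}{1271} \approx 4.1857$)
$H{\left(-11,13 \right)} + 472 A = 5 \cdot 13 \left(1 - -11\right) + 472 \cdot \frac{5320}{1271} = 5 \cdot 13 \left(1 + 11\right) + \frac{2511040}{1271} = 5 \cdot 13 \cdot 12 + \frac{2511040}{1271} = 780 + \frac{2511040}{1271} = \frac{3502420}{1271}$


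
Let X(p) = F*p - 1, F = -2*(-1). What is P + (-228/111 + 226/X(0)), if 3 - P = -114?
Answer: -4109/37 ≈ -111.05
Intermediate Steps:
F = 2
P = 117 (P = 3 - 1*(-114) = 3 + 114 = 117)
X(p) = -1 + 2*p (X(p) = 2*p - 1 = -1 + 2*p)
P + (-228/111 + 226/X(0)) = 117 + (-228/111 + 226/(-1 + 2*0)) = 117 + (-228*1/111 + 226/(-1 + 0)) = 117 + (-76/37 + 226/(-1)) = 117 + (-76/37 + 226*(-1)) = 117 + (-76/37 - 226) = 117 - 8438/37 = -4109/37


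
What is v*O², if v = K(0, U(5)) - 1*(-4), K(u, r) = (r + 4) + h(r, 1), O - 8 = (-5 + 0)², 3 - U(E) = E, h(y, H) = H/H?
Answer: 7623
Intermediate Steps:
h(y, H) = 1
U(E) = 3 - E
O = 33 (O = 8 + (-5 + 0)² = 8 + (-5)² = 8 + 25 = 33)
K(u, r) = 5 + r (K(u, r) = (r + 4) + 1 = (4 + r) + 1 = 5 + r)
v = 7 (v = (5 + (3 - 1*5)) - 1*(-4) = (5 + (3 - 5)) + 4 = (5 - 2) + 4 = 3 + 4 = 7)
v*O² = 7*33² = 7*1089 = 7623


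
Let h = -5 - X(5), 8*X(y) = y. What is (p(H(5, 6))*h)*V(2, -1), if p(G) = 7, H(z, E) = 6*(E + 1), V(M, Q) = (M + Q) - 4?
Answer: 945/8 ≈ 118.13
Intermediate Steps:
V(M, Q) = -4 + M + Q
X(y) = y/8
H(z, E) = 6 + 6*E (H(z, E) = 6*(1 + E) = 6 + 6*E)
h = -45/8 (h = -5 - 5/8 = -45/8 ≈ -5.6250)
(p(H(5, 6))*h)*V(2, -1) = (7*(-45/8))*(-4 + 2 - 1) = -315/8*(-3) = 945/8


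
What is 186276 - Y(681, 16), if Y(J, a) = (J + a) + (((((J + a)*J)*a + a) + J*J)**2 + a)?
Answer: -64936021421958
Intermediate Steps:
Y(J, a) = J + (a + J**2 + J*a*(J + a))**2 + 2*a (Y(J, a) = (J + a) + ((((J*(J + a))*a + a) + J**2)**2 + a) = (J + a) + (((J*a*(J + a) + a) + J**2)**2 + a) = (J + a) + (((a + J*a*(J + a)) + J**2)**2 + a) = (J + a) + ((a + J**2 + J*a*(J + a))**2 + a) = (J + a) + (a + (a + J**2 + J*a*(J + a))**2) = J + (a + J**2 + J*a*(J + a))**2 + 2*a)
186276 - Y(681, 16) = 186276 - (681 + (16 + 681**2 + 681*16**2 + 16*681**2)**2 + 2*16) = 186276 - (681 + (16 + 463761 + 681*256 + 16*463761)**2 + 32) = 186276 - (681 + (16 + 463761 + 174336 + 7420176)**2 + 32) = 186276 - (681 + 8058289**2 + 32) = 186276 - (681 + 64936021607521 + 32) = 186276 - 1*64936021608234 = 186276 - 64936021608234 = -64936021421958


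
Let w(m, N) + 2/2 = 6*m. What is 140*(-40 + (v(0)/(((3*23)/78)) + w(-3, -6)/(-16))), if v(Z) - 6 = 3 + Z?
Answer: -368865/92 ≈ -4009.4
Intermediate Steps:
w(m, N) = -1 + 6*m
v(Z) = 9 + Z (v(Z) = 6 + (3 + Z) = 9 + Z)
140*(-40 + (v(0)/(((3*23)/78)) + w(-3, -6)/(-16))) = 140*(-40 + ((9 + 0)/(((3*23)/78)) + (-1 + 6*(-3))/(-16))) = 140*(-40 + (9/((69*(1/78))) + (-1 - 18)*(-1/16))) = 140*(-40 + (9/(23/26) - 19*(-1/16))) = 140*(-40 + (9*(26/23) + 19/16)) = 140*(-40 + (234/23 + 19/16)) = 140*(-40 + 4181/368) = 140*(-10539/368) = -368865/92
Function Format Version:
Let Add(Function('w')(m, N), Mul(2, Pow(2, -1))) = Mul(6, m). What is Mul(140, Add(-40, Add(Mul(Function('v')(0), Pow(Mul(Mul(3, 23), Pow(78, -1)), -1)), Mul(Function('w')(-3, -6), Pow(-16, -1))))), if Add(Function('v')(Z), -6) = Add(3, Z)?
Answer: Rational(-368865, 92) ≈ -4009.4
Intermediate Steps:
Function('w')(m, N) = Add(-1, Mul(6, m))
Function('v')(Z) = Add(9, Z) (Function('v')(Z) = Add(6, Add(3, Z)) = Add(9, Z))
Mul(140, Add(-40, Add(Mul(Function('v')(0), Pow(Mul(Mul(3, 23), Pow(78, -1)), -1)), Mul(Function('w')(-3, -6), Pow(-16, -1))))) = Mul(140, Add(-40, Add(Mul(Add(9, 0), Pow(Mul(Mul(3, 23), Pow(78, -1)), -1)), Mul(Add(-1, Mul(6, -3)), Pow(-16, -1))))) = Mul(140, Add(-40, Add(Mul(9, Pow(Mul(69, Rational(1, 78)), -1)), Mul(Add(-1, -18), Rational(-1, 16))))) = Mul(140, Add(-40, Add(Mul(9, Pow(Rational(23, 26), -1)), Mul(-19, Rational(-1, 16))))) = Mul(140, Add(-40, Add(Mul(9, Rational(26, 23)), Rational(19, 16)))) = Mul(140, Add(-40, Add(Rational(234, 23), Rational(19, 16)))) = Mul(140, Add(-40, Rational(4181, 368))) = Mul(140, Rational(-10539, 368)) = Rational(-368865, 92)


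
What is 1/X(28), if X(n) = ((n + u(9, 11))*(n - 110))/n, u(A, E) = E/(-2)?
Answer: -28/1845 ≈ -0.015176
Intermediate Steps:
u(A, E) = -E/2 (u(A, E) = E*(-½) = -E/2)
X(n) = (-110 + n)*(-11/2 + n)/n (X(n) = ((n - ½*11)*(n - 110))/n = ((n - 11/2)*(-110 + n))/n = ((-11/2 + n)*(-110 + n))/n = ((-110 + n)*(-11/2 + n))/n = (-110 + n)*(-11/2 + n)/n)
1/X(28) = 1/(-231/2 + 28 + 605/28) = 1/(-1845/28) = -28/1845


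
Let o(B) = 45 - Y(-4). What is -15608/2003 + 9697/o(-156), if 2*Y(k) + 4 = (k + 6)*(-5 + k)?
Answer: 18549043/112168 ≈ 165.37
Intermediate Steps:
Y(k) = -2 + (-5 + k)*(6 + k)/2 (Y(k) = -2 + ((k + 6)*(-5 + k))/2 = -2 + ((6 + k)*(-5 + k))/2 = -2 + ((-5 + k)*(6 + k))/2 = -2 + (-5 + k)*(6 + k)/2)
o(B) = 56 (o(B) = 45 - (-17 + (1/2)*(-4) + (1/2)*(-4)**2) = 45 - (-17 - 2 + (1/2)*16) = 45 - (-17 - 2 + 8) = 45 - 1*(-11) = 45 + 11 = 56)
-15608/2003 + 9697/o(-156) = -15608/2003 + 9697/56 = 18549043/112168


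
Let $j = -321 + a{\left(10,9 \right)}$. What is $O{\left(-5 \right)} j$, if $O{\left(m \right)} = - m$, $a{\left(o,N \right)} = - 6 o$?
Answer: $-1905$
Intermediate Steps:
$j = -381$ ($j = -321 - 60 = -381$)
$O{\left(-5 \right)} j = \left(-1\right) \left(-5\right) \left(-381\right) = 5 \left(-381\right) = -1905$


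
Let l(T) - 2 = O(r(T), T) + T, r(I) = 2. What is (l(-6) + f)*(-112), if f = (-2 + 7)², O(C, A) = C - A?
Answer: -3248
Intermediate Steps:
f = 25 (f = 5² = 25)
l(T) = 4 (l(T) = 2 + ((2 - T) + T) = 2 + 2 = 4)
(l(-6) + f)*(-112) = (4 + 25)*(-112) = 29*(-112) = -3248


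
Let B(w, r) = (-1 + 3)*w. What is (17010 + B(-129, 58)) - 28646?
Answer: -11894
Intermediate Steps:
B(w, r) = 2*w
(17010 + B(-129, 58)) - 28646 = (17010 + 2*(-129)) - 28646 = (17010 - 258) - 28646 = 16752 - 28646 = -11894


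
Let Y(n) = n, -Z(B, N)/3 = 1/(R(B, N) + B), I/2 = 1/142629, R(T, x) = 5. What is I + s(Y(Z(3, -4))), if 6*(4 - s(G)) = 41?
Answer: -269409/95086 ≈ -2.8333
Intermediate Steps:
I = 2/142629 ≈ 1.4022e-5
Z(B, N) = -3/(5 + B)
s(G) = -17/6 (s(G) = 4 - 1/6*41 = 4 - 41/6 = -17/6)
I + s(Y(Z(3, -4))) = 2/142629 - 17/6 = -269409/95086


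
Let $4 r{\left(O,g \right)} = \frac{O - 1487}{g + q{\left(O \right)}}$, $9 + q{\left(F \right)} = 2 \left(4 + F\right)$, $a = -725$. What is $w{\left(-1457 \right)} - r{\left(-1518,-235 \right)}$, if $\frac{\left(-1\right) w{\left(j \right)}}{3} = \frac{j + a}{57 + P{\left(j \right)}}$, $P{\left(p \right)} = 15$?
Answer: $\frac{3560737}{39264} \approx 90.687$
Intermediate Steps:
$w{\left(j \right)} = \frac{725}{24} - \frac{j}{24}$ ($w{\left(j \right)} = - 3 \frac{j - 725}{57 + 15} = - 3 \frac{-725 + j}{72} = - 3 \left(-725 + j\right) \frac{1}{72} = - 3 \left(- \frac{725}{72} + \frac{j}{72}\right) = \frac{725}{24} - \frac{j}{24}$)
$q{\left(F \right)} = -1 + 2 F$ ($q{\left(F \right)} = -9 + 2 \left(4 + F\right) = -9 + \left(8 + 2 F\right) = -1 + 2 F$)
$r{\left(O,g \right)} = \frac{-1487 + O}{4 \left(-1 + g + 2 O\right)}$ ($r{\left(O,g \right)} = \frac{\left(O - 1487\right) \frac{1}{g + \left(-1 + 2 O\right)}}{4} = \frac{\left(-1487 + O\right) \frac{1}{-1 + g + 2 O}}{4} = \frac{\frac{1}{-1 + g + 2 O} \left(-1487 + O\right)}{4} = \frac{-1487 + O}{4 \left(-1 + g + 2 O\right)}$)
$w{\left(-1457 \right)} - r{\left(-1518,-235 \right)} = \left(\frac{725}{24} - - \frac{1457}{24}\right) - \frac{-1487 - 1518}{4 \left(-1 - 235 + 2 \left(-1518\right)\right)} = \left(\frac{725}{24} + \frac{1457}{24}\right) - \frac{1}{4} \frac{1}{-1 - 235 - 3036} \left(-3005\right) = \frac{1091}{12} - \frac{1}{4} \frac{1}{-3272} \left(-3005\right) = \frac{1091}{12} - \frac{1}{4} \left(- \frac{1}{3272}\right) \left(-3005\right) = \frac{1091}{12} - \frac{3005}{13088} = \frac{3560737}{39264}$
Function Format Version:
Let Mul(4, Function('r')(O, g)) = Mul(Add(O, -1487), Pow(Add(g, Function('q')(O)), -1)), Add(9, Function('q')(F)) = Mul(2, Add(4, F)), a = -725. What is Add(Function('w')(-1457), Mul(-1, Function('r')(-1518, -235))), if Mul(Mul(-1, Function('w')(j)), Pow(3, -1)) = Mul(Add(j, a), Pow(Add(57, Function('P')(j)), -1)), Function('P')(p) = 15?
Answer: Rational(3560737, 39264) ≈ 90.687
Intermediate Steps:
Function('w')(j) = Add(Rational(725, 24), Mul(Rational(-1, 24), j)) (Function('w')(j) = Mul(-3, Mul(Add(j, -725), Pow(Add(57, 15), -1))) = Mul(-3, Mul(Add(-725, j), Pow(72, -1))) = Mul(-3, Mul(Add(-725, j), Rational(1, 72))) = Mul(-3, Add(Rational(-725, 72), Mul(Rational(1, 72), j))) = Add(Rational(725, 24), Mul(Rational(-1, 24), j)))
Function('q')(F) = Add(-1, Mul(2, F)) (Function('q')(F) = Add(-9, Mul(2, Add(4, F))) = Add(-9, Add(8, Mul(2, F))) = Add(-1, Mul(2, F)))
Function('r')(O, g) = Mul(Rational(1, 4), Pow(Add(-1, g, Mul(2, O)), -1), Add(-1487, O)) (Function('r')(O, g) = Mul(Rational(1, 4), Mul(Add(O, -1487), Pow(Add(g, Add(-1, Mul(2, O))), -1))) = Mul(Rational(1, 4), Mul(Add(-1487, O), Pow(Add(-1, g, Mul(2, O)), -1))) = Mul(Rational(1, 4), Mul(Pow(Add(-1, g, Mul(2, O)), -1), Add(-1487, O))) = Mul(Rational(1, 4), Pow(Add(-1, g, Mul(2, O)), -1), Add(-1487, O)))
Add(Function('w')(-1457), Mul(-1, Function('r')(-1518, -235))) = Add(Add(Rational(725, 24), Mul(Rational(-1, 24), -1457)), Mul(-1, Mul(Rational(1, 4), Pow(Add(-1, -235, Mul(2, -1518)), -1), Add(-1487, -1518)))) = Add(Add(Rational(725, 24), Rational(1457, 24)), Mul(-1, Mul(Rational(1, 4), Pow(Add(-1, -235, -3036), -1), -3005))) = Add(Rational(1091, 12), Mul(-1, Mul(Rational(1, 4), Pow(-3272, -1), -3005))) = Add(Rational(1091, 12), Mul(-1, Mul(Rational(1, 4), Rational(-1, 3272), -3005))) = Add(Rational(1091, 12), Mul(-1, Rational(3005, 13088))) = Add(Rational(1091, 12), Rational(-3005, 13088)) = Rational(3560737, 39264)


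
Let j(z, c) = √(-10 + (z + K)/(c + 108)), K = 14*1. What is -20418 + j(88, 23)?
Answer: -20418 + 2*I*√39562/131 ≈ -20418.0 + 3.0367*I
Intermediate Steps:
K = 14
j(z, c) = √(-10 + (14 + z)/(108 + c)) (j(z, c) = √(-10 + (z + 14)/(c + 108)) = √(-10 + (14 + z)/(108 + c)))
-20418 + j(88, 23) = -20418 + √((-1066 + 88 - 10*23)/(108 + 23)) = -20418 + √((-1066 + 88 - 230)/131) = -20418 + √((1/131)*(-1208)) = -20418 + √(-1208/131) = -20418 + 2*I*√39562/131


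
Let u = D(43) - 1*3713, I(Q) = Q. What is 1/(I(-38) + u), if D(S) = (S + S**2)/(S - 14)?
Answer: -29/106887 ≈ -0.00027131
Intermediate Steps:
D(S) = (S + S**2)/(-14 + S)
u = -105785/29 (u = 43*(1 + 43)/(-14 + 43) - 1*3713 = 43*44/29 - 3713 = 43*(1/29)*44 - 3713 = 1892/29 - 3713 = -105785/29 ≈ -3647.8)
1/(I(-38) + u) = 1/(-38 - 105785/29) = 1/(-106887/29) = -29/106887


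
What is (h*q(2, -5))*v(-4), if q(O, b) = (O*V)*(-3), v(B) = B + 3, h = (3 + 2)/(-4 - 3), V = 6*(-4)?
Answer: 720/7 ≈ 102.86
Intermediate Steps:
V = -24
h = -5/7 (h = 5/(-7) = 5*(-⅐) = -5/7 ≈ -0.71429)
v(B) = 3 + B
q(O, b) = 72*O (q(O, b) = (O*(-24))*(-3) = -24*O*(-3) = 72*O)
(h*q(2, -5))*v(-4) = (-360*2/7)*(3 - 4) = -5/7*144*(-1) = -720/7*(-1) = 720/7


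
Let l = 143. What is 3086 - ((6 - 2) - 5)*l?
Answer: 3229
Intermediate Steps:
3086 - ((6 - 2) - 5)*l = 3086 - ((6 - 2) - 5)*143 = 3086 - (4 - 5)*143 = 3086 - (-1)*143 = 3086 - 1*(-143) = 3086 + 143 = 3229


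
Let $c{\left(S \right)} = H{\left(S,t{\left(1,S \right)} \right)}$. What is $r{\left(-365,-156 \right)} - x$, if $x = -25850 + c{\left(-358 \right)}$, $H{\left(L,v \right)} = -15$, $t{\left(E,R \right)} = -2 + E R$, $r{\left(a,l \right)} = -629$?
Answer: $25236$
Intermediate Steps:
$c{\left(S \right)} = -15$
$x = -25865$ ($x = -25850 - 15 = -25865$)
$r{\left(-365,-156 \right)} - x = -629 - -25865 = -629 + 25865 = 25236$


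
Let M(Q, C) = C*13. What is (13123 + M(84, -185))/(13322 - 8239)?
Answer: 466/221 ≈ 2.1086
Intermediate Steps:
M(Q, C) = 13*C
(13123 + M(84, -185))/(13322 - 8239) = (13123 + 13*(-185))/(13322 - 8239) = (13123 - 2405)/5083 = 10718*(1/5083) = 466/221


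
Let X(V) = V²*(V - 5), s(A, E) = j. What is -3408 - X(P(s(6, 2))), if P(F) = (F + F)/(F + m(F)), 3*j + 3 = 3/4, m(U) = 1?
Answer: -3012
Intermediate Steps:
j = -¾ (j = -1 + (3/4)/3 = -1 + (3*(¼))/3 = -1 + (⅓)*(¾) = -1 + ¼ = -¾ ≈ -0.75000)
s(A, E) = -¾
P(F) = 2*F/(1 + F) (P(F) = (F + F)/(F + 1) = (2*F)/(1 + F) = 2*F/(1 + F))
X(V) = V²*(-5 + V)
-3408 - X(P(s(6, 2))) = -3408 - (2*(-¾)/(1 - ¾))²*(-5 + 2*(-¾)/(1 - ¾)) = -3408 - (2*(-¾)/(¼))²*(-5 + 2*(-¾)/(¼)) = -3408 - (2*(-¾)*4)²*(-5 + 2*(-¾)*4) = -3408 - (-6)²*(-5 - 6) = -3408 - 36*(-11) = -3408 - 1*(-396) = -3408 + 396 = -3012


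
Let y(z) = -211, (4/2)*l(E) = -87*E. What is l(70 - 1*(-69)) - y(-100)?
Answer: -11671/2 ≈ -5835.5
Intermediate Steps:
l(E) = -87*E/2 (l(E) = (-87*E)/2 = -87*E/2)
l(70 - 1*(-69)) - y(-100) = -87*(70 - 1*(-69))/2 - 1*(-211) = -87*(70 + 69)/2 + 211 = -87/2*139 + 211 = -12093/2 + 211 = -11671/2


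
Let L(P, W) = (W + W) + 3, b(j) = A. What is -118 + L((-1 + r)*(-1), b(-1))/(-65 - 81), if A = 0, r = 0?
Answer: -17231/146 ≈ -118.02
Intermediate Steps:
b(j) = 0
L(P, W) = 3 + 2*W (L(P, W) = 2*W + 3 = 3 + 2*W)
-118 + L((-1 + r)*(-1), b(-1))/(-65 - 81) = -118 + (3 + 2*0)/(-65 - 81) = -118 + (3 + 0)/(-146) = -118 - 1/146*3 = -118 - 3/146 = -17231/146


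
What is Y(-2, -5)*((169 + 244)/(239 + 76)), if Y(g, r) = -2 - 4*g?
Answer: 118/15 ≈ 7.8667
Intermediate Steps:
Y(-2, -5)*((169 + 244)/(239 + 76)) = (-2 - 4*(-2))*((169 + 244)/(239 + 76)) = (-2 + 8)*(413/315) = 6*(413*(1/315)) = 6*(59/45) = 118/15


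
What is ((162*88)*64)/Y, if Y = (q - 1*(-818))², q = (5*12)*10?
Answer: 228096/502681 ≈ 0.45376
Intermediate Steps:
q = 600 (q = 60*10 = 600)
Y = 2010724 (Y = (600 - 1*(-818))² = (600 + 818)² = 1418² = 2010724)
((162*88)*64)/Y = ((162*88)*64)/2010724 = (14256*64)*(1/2010724) = 912384*(1/2010724) = 228096/502681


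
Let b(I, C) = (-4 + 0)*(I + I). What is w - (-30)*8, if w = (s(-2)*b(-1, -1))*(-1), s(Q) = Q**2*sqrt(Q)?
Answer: 240 - 32*I*sqrt(2) ≈ 240.0 - 45.255*I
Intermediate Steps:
s(Q) = Q**(5/2)
b(I, C) = -8*I
w = -32*I*sqrt(2) (w = ((-2)**(5/2)*(-8*(-1)))*(-1) = ((4*I*sqrt(2))*8)*(-1) = (32*I*sqrt(2))*(-1) = -32*I*sqrt(2) ≈ -45.255*I)
w - (-30)*8 = -32*I*sqrt(2) - (-30)*8 = -32*I*sqrt(2) - 1*(-240) = -32*I*sqrt(2) + 240 = 240 - 32*I*sqrt(2)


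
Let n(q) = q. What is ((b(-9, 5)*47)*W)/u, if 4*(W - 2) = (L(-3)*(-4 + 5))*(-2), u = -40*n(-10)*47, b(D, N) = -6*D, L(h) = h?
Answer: 189/400 ≈ 0.47250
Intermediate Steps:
u = 18800 (u = -40*(-10)*47 = 400*47 = 18800)
W = 7/2 (W = 2 + (-3*(-4 + 5)*(-2))/4 = 2 + (-3*1*(-2))/4 = 2 + (-3*(-2))/4 = 2 + (¼)*6 = 2 + 3/2 = 7/2 ≈ 3.5000)
((b(-9, 5)*47)*W)/u = ((-6*(-9)*47)*(7/2))/18800 = ((54*47)*(7/2))*(1/18800) = (2538*(7/2))*(1/18800) = 8883*(1/18800) = 189/400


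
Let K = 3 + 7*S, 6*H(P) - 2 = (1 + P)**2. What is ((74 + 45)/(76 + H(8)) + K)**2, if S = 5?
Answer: 9168784/5929 ≈ 1546.4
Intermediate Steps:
H(P) = 1/3 + (1 + P)**2/6
K = 38 (K = 3 + 7*5 = 3 + 35 = 38)
((74 + 45)/(76 + H(8)) + K)**2 = ((74 + 45)/(76 + (1/3 + (1 + 8)**2/6)) + 38)**2 = (119/(76 + (1/3 + (1/6)*9**2)) + 38)**2 = (119/(76 + (1/3 + (1/6)*81)) + 38)**2 = (119/(76 + (1/3 + 27/2)) + 38)**2 = (119/(76 + 83/6) + 38)**2 = (119/(539/6) + 38)**2 = (119*(6/539) + 38)**2 = (102/77 + 38)**2 = (3028/77)**2 = 9168784/5929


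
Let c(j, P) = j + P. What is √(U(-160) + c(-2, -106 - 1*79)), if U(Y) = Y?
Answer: I*√347 ≈ 18.628*I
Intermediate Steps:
c(j, P) = P + j
√(U(-160) + c(-2, -106 - 1*79)) = √(-160 + ((-106 - 1*79) - 2)) = √(-160 + ((-106 - 79) - 2)) = √(-160 + (-185 - 2)) = √(-160 - 187) = √(-347) = I*√347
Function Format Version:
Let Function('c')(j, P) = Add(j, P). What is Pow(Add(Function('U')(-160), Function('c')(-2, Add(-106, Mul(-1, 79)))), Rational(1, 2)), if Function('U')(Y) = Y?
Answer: Mul(I, Pow(347, Rational(1, 2))) ≈ Mul(18.628, I)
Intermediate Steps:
Function('c')(j, P) = Add(P, j)
Pow(Add(Function('U')(-160), Function('c')(-2, Add(-106, Mul(-1, 79)))), Rational(1, 2)) = Pow(Add(-160, Add(Add(-106, Mul(-1, 79)), -2)), Rational(1, 2)) = Pow(Add(-160, Add(Add(-106, -79), -2)), Rational(1, 2)) = Pow(Add(-160, Add(-185, -2)), Rational(1, 2)) = Pow(Add(-160, -187), Rational(1, 2)) = Pow(-347, Rational(1, 2)) = Mul(I, Pow(347, Rational(1, 2)))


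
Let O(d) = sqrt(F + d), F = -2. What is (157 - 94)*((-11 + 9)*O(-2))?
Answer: -252*I ≈ -252.0*I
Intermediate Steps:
O(d) = sqrt(-2 + d)
(157 - 94)*((-11 + 9)*O(-2)) = (157 - 94)*((-11 + 9)*sqrt(-2 - 2)) = 63*(-4*I) = -252*I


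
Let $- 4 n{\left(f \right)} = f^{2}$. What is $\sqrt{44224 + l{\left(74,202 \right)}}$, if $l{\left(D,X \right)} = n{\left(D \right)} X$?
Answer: $i \sqrt{232314} \approx 481.99 i$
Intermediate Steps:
$n{\left(f \right)} = - \frac{f^{2}}{4}$
$l{\left(D,X \right)} = - \frac{X D^{2}}{4}$ ($l{\left(D,X \right)} = - \frac{D^{2}}{4} X = - \frac{X D^{2}}{4}$)
$\sqrt{44224 + l{\left(74,202 \right)}} = \sqrt{44224 - \frac{101 \cdot 74^{2}}{2}} = \sqrt{44224 - \frac{101}{2} \cdot 5476} = \sqrt{44224 - 276538} = \sqrt{-232314} = i \sqrt{232314}$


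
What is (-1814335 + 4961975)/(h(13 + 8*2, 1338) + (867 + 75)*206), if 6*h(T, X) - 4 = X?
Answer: 9442920/582827 ≈ 16.202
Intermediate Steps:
h(T, X) = 2/3 + X/6
(-1814335 + 4961975)/(h(13 + 8*2, 1338) + (867 + 75)*206) = (-1814335 + 4961975)/((2/3 + (1/6)*1338) + (867 + 75)*206) = 3147640/((2/3 + 223) + 942*206) = 3147640/(671/3 + 194052) = 3147640/(582827/3) = 3147640*(3/582827) = 9442920/582827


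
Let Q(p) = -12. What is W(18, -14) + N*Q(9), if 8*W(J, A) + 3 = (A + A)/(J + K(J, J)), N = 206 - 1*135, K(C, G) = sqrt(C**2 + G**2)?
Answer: -61357/72 - 7*sqrt(2)/36 ≈ -852.46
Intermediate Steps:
N = 71 (N = 206 - 135 = 71)
W(J, A) = -3/8 + A/(4*(J + sqrt(2)*sqrt(J**2))) (W(J, A) = -3/8 + ((A + A)/(J + sqrt(J**2 + J**2)))/8 = -3/8 + ((2*A)/(J + sqrt(2*J**2)))/8 = -3/8 + ((2*A)/(J + sqrt(2)*sqrt(J**2)))/8 = -3/8 + (2*A/(J + sqrt(2)*sqrt(J**2)))/8 = -3/8 + A/(4*(J + sqrt(2)*sqrt(J**2))))
W(18, -14) + N*Q(9) = (-3*18 + 2*(-14) - 3*sqrt(2)*sqrt(18**2))/(8*(18 + sqrt(2)*sqrt(18**2))) + 71*(-12) = (-54 - 28 - 3*sqrt(2)*sqrt(324))/(8*(18 + sqrt(2)*sqrt(324))) - 852 = (-54 - 28 - 3*sqrt(2)*18)/(8*(18 + sqrt(2)*18)) - 852 = (-54 - 28 - 54*sqrt(2))/(8*(18 + 18*sqrt(2))) - 852 = (-82 - 54*sqrt(2))/(8*(18 + 18*sqrt(2))) - 852 = -852 + (-82 - 54*sqrt(2))/(8*(18 + 18*sqrt(2)))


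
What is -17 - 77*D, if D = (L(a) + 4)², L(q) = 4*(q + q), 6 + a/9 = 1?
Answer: -9758689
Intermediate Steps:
a = -45 (a = -54 + 9*1 = -54 + 9 = -45)
L(q) = 8*q (L(q) = 4*(2*q) = 8*q)
D = 126736 (D = (8*(-45) + 4)² = (-360 + 4)² = (-356)² = 126736)
-17 - 77*D = -17 - 77*126736 = -17 - 9758672 = -9758689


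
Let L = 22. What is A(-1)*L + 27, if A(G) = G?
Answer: 5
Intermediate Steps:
A(-1)*L + 27 = -1*22 + 27 = -22 + 27 = 5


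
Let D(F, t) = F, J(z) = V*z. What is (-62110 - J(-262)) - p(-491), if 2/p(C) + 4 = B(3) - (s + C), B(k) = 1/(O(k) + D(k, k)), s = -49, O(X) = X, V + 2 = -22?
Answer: -220036378/3217 ≈ -68398.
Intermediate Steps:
V = -24 (V = -2 - 22 = -24)
J(z) = -24*z
B(k) = 1/(2*k) (B(k) = 1/(k + k) = 1/(2*k))
p(C) = 2/(271/6 - C) (p(C) = 2/(-4 + ((½)/3 - (-49 + C))) = 2/(-4 + ((½)*(⅓) + (49 - C))) = 2/(-4 + (⅙ + (49 - C))) = 2/(-4 + (295/6 - C)) = 2/(271/6 - C))
(-62110 - J(-262)) - p(-491) = (-62110 - (-24)*(-262)) - (-12)/(-271 + 6*(-491)) = (-62110 - 1*6288) - (-12)/(-271 - 2946) = (-62110 - 6288) - (-12)/(-3217) = -68398 - (-12)*(-1)/3217 = -68398 - 1*12/3217 = -68398 - 12/3217 = -220036378/3217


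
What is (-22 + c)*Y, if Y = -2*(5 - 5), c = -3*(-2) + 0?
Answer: 0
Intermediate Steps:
c = 6 (c = 6 + 0 = 6)
Y = 0 (Y = -2*0 = 0)
(-22 + c)*Y = (-22 + 6)*0 = -16*0 = 0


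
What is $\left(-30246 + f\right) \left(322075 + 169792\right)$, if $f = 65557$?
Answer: $17368315637$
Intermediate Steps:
$\left(-30246 + f\right) \left(322075 + 169792\right) = \left(-30246 + 65557\right) \left(322075 + 169792\right) = 35311 \cdot 491867 = 17368315637$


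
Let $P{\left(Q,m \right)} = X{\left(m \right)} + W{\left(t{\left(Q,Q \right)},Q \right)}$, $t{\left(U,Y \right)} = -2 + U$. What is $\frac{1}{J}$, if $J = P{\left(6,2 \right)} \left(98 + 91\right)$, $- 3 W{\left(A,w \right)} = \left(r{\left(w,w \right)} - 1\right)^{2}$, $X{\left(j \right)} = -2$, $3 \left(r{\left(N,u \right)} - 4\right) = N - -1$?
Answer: $- \frac{1}{2170} \approx -0.00046083$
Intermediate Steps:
$r{\left(N,u \right)} = \frac{13}{3} + \frac{N}{3}$ ($r{\left(N,u \right)} = 4 + \frac{N - -1}{3} = 4 + \frac{N + 1}{3} = 4 + \frac{1 + N}{3} = 4 + \left(\frac{1}{3} + \frac{N}{3}\right) = \frac{13}{3} + \frac{N}{3}$)
$W{\left(A,w \right)} = - \frac{\left(\frac{10}{3} + \frac{w}{3}\right)^{2}}{3}$ ($W{\left(A,w \right)} = - \frac{\left(\left(\frac{13}{3} + \frac{w}{3}\right) - 1\right)^{2}}{3} = - \frac{\left(\frac{10}{3} + \frac{w}{3}\right)^{2}}{3}$)
$P{\left(Q,m \right)} = -2 - \frac{\left(10 + Q\right)^{2}}{27}$
$J = -2170$ ($J = \left(-2 - \frac{\left(10 + 6\right)^{2}}{27}\right) \left(98 + 91\right) = \left(-2 - \frac{16^{2}}{27}\right) 189 = \left(-2 - \frac{256}{27}\right) 189 = \left(- \frac{310}{27}\right) 189 = -2170$)
$\frac{1}{J} = \frac{1}{-2170} = - \frac{1}{2170}$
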